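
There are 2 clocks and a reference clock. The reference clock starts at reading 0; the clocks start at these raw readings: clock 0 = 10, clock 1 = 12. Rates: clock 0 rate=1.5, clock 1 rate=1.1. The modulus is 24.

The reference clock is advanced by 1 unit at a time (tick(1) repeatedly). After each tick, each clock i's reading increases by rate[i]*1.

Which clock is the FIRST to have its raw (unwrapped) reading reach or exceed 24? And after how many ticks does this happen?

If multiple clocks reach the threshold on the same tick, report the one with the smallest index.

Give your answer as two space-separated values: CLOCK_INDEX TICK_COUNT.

clock 0: start=10, rate=1.5, needs 24-10 = 14; ticks = ceil(14/1.5) = ceil(9.3333) = 10; reading at tick 10 = 10 + 1.5*10 = 25.0000
clock 1: start=12, rate=1.1, needs 24-12 = 12; ticks = ceil(12/1.1) = ceil(10.9091) = 11; reading at tick 11 = 12 + 1.1*11 = 24.1000
Minimum tick count = 10; winners = [0]; smallest index = 0

Answer: 0 10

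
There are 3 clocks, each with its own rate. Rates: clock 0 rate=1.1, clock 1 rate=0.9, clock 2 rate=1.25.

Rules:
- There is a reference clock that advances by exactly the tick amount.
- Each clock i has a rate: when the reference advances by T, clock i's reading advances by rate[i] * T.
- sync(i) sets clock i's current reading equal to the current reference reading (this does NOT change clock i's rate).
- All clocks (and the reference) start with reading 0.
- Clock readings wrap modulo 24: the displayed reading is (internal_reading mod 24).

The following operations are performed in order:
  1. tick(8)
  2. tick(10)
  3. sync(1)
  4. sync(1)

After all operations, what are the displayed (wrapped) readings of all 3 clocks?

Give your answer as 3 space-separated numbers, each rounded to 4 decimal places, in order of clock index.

After op 1 tick(8): ref=8.0000 raw=[8.8000 7.2000 10.0000]
After op 2 tick(10): ref=18.0000 raw=[19.8000 16.2000 22.5000]
After op 3 sync(1): ref=18.0000 raw=[19.8000 18.0000 22.5000]
After op 4 sync(1): ref=18.0000 raw=[19.8000 18.0000 22.5000]
Wrap final raw readings (mod 24): 19.8000 mod 24 = 19.8000; 18.0000 mod 24 = 18.0000; 22.5000 mod 24 = 22.5000

Answer: 19.8000 18.0000 22.5000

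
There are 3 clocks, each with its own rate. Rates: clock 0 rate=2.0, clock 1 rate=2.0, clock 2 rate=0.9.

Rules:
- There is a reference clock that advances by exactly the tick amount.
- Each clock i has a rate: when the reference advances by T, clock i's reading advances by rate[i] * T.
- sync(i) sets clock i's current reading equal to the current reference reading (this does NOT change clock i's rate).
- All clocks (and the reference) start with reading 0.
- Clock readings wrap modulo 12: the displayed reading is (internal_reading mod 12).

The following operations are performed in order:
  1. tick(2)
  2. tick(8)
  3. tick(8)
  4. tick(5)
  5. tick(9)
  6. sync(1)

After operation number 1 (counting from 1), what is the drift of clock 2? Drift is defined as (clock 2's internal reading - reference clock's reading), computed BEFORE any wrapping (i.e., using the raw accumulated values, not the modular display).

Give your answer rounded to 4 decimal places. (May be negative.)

Answer: -0.2000

Derivation:
After op 1 tick(2): ref=2.0000 raw=[4.0000 4.0000 1.8000]
Drift of clock 2 after op 1: 1.8000 - 2.0000 = -0.2000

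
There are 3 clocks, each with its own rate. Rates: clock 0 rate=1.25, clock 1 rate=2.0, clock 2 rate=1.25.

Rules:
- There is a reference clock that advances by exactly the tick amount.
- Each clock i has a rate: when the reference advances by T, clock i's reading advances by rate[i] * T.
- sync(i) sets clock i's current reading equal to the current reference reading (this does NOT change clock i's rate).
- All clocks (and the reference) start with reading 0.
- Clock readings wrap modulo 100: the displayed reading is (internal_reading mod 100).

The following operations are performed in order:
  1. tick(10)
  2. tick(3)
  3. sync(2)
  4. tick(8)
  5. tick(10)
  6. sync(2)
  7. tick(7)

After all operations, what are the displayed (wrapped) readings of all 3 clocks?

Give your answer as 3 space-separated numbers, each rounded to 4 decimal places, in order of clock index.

Answer: 47.5000 76.0000 39.7500

Derivation:
After op 1 tick(10): ref=10.0000 raw=[12.5000 20.0000 12.5000]
After op 2 tick(3): ref=13.0000 raw=[16.2500 26.0000 16.2500]
After op 3 sync(2): ref=13.0000 raw=[16.2500 26.0000 13.0000]
After op 4 tick(8): ref=21.0000 raw=[26.2500 42.0000 23.0000]
After op 5 tick(10): ref=31.0000 raw=[38.7500 62.0000 35.5000]
After op 6 sync(2): ref=31.0000 raw=[38.7500 62.0000 31.0000]
After op 7 tick(7): ref=38.0000 raw=[47.5000 76.0000 39.7500]
Wrap final raw readings (mod 100): 47.5000 mod 100 = 47.5000; 76.0000 mod 100 = 76.0000; 39.7500 mod 100 = 39.7500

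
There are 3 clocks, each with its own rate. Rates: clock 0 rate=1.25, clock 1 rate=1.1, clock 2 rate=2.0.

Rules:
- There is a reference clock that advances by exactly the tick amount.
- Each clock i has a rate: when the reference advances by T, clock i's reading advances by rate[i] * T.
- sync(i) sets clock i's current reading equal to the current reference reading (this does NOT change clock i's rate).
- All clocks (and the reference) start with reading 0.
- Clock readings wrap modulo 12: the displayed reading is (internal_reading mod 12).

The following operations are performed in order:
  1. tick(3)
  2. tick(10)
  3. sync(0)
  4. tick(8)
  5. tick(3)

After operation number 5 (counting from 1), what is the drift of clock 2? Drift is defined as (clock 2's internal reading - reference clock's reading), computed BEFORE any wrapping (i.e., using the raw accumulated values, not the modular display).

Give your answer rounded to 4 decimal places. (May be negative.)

Answer: 24.0000

Derivation:
After op 1 tick(3): ref=3.0000 raw=[3.7500 3.3000 6.0000]
After op 2 tick(10): ref=13.0000 raw=[16.2500 14.3000 26.0000]
After op 3 sync(0): ref=13.0000 raw=[13.0000 14.3000 26.0000]
After op 4 tick(8): ref=21.0000 raw=[23.0000 23.1000 42.0000]
After op 5 tick(3): ref=24.0000 raw=[26.7500 26.4000 48.0000]
Drift of clock 2 after op 5: 48.0000 - 24.0000 = 24.0000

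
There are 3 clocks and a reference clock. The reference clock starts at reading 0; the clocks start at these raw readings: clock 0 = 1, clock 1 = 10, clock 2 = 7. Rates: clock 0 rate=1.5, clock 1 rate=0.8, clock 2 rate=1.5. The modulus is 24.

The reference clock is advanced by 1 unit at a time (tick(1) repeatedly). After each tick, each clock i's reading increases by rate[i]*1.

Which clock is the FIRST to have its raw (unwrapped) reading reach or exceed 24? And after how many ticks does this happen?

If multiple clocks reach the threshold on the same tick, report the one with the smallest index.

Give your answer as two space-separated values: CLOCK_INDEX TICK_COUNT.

Answer: 2 12

Derivation:
clock 0: start=1, rate=1.5, needs 24-1 = 23; ticks = ceil(23/1.5) = ceil(15.3333) = 16; reading at tick 16 = 1 + 1.5*16 = 25.0000
clock 1: start=10, rate=0.8, needs 24-10 = 14; ticks = ceil(14/0.8) = ceil(17.5000) = 18; reading at tick 18 = 10 + 0.8*18 = 24.4000
clock 2: start=7, rate=1.5, needs 24-7 = 17; ticks = ceil(17/1.5) = ceil(11.3333) = 12; reading at tick 12 = 7 + 1.5*12 = 25.0000
Minimum tick count = 12; winners = [2]; smallest index = 2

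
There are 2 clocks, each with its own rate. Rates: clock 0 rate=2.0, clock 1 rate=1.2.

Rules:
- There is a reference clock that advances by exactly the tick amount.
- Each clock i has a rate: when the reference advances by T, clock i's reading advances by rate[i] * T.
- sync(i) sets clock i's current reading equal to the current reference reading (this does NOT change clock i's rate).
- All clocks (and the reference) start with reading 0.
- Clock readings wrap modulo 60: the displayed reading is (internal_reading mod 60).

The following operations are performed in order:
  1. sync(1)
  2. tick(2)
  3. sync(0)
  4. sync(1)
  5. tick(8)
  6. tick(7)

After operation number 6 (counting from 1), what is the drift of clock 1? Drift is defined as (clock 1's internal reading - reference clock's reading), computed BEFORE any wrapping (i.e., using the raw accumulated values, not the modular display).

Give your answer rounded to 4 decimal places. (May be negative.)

After op 1 sync(1): ref=0.0000 raw=[0.0000 0.0000]
After op 2 tick(2): ref=2.0000 raw=[4.0000 2.4000]
After op 3 sync(0): ref=2.0000 raw=[2.0000 2.4000]
After op 4 sync(1): ref=2.0000 raw=[2.0000 2.0000]
After op 5 tick(8): ref=10.0000 raw=[18.0000 11.6000]
After op 6 tick(7): ref=17.0000 raw=[32.0000 20.0000]
Drift of clock 1 after op 6: 20.0000 - 17.0000 = 3.0000

Answer: 3.0000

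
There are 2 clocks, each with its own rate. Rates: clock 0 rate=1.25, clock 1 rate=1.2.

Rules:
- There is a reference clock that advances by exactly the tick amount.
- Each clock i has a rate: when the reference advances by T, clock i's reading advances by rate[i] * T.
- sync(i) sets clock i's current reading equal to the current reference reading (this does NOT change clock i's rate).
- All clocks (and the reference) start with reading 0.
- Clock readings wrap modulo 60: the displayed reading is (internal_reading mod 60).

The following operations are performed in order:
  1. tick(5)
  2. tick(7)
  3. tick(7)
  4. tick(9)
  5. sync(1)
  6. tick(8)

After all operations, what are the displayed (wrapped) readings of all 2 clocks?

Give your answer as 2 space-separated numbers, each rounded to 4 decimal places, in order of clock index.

Answer: 45.0000 37.6000

Derivation:
After op 1 tick(5): ref=5.0000 raw=[6.2500 6.0000]
After op 2 tick(7): ref=12.0000 raw=[15.0000 14.4000]
After op 3 tick(7): ref=19.0000 raw=[23.7500 22.8000]
After op 4 tick(9): ref=28.0000 raw=[35.0000 33.6000]
After op 5 sync(1): ref=28.0000 raw=[35.0000 28.0000]
After op 6 tick(8): ref=36.0000 raw=[45.0000 37.6000]
Wrap final raw readings (mod 60): 45.0000 mod 60 = 45.0000; 37.6000 mod 60 = 37.6000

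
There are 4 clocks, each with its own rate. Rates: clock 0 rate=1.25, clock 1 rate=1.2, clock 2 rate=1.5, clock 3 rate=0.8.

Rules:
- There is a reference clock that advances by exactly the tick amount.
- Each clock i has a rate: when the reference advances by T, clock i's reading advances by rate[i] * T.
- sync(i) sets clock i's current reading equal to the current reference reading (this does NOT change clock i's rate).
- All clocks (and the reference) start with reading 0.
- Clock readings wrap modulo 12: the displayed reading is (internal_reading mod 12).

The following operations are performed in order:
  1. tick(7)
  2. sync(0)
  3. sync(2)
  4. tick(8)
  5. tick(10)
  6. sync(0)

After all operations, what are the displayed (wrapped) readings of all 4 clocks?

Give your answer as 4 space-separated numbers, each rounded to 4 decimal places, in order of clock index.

After op 1 tick(7): ref=7.0000 raw=[8.7500 8.4000 10.5000 5.6000]
After op 2 sync(0): ref=7.0000 raw=[7.0000 8.4000 10.5000 5.6000]
After op 3 sync(2): ref=7.0000 raw=[7.0000 8.4000 7.0000 5.6000]
After op 4 tick(8): ref=15.0000 raw=[17.0000 18.0000 19.0000 12.0000]
After op 5 tick(10): ref=25.0000 raw=[29.5000 30.0000 34.0000 20.0000]
After op 6 sync(0): ref=25.0000 raw=[25.0000 30.0000 34.0000 20.0000]
Wrap final raw readings (mod 12): 25.0000 mod 12 = 1.0000; 30.0000 mod 12 = 6.0000; 34.0000 mod 12 = 10.0000; 20.0000 mod 12 = 8.0000

Answer: 1.0000 6.0000 10.0000 8.0000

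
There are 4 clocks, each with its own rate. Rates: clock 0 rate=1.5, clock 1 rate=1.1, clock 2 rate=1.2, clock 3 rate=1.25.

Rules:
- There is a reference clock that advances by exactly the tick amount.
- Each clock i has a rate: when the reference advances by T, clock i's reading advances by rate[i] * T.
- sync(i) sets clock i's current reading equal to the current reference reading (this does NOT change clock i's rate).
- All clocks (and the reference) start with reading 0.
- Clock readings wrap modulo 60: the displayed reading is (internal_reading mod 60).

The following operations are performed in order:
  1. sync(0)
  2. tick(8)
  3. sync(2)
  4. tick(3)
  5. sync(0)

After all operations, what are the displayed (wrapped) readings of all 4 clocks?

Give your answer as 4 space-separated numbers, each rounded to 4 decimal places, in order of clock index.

After op 1 sync(0): ref=0.0000 raw=[0.0000 0.0000 0.0000 0.0000]
After op 2 tick(8): ref=8.0000 raw=[12.0000 8.8000 9.6000 10.0000]
After op 3 sync(2): ref=8.0000 raw=[12.0000 8.8000 8.0000 10.0000]
After op 4 tick(3): ref=11.0000 raw=[16.5000 12.1000 11.6000 13.7500]
After op 5 sync(0): ref=11.0000 raw=[11.0000 12.1000 11.6000 13.7500]
Wrap final raw readings (mod 60): 11.0000 mod 60 = 11.0000; 12.1000 mod 60 = 12.1000; 11.6000 mod 60 = 11.6000; 13.7500 mod 60 = 13.7500

Answer: 11.0000 12.1000 11.6000 13.7500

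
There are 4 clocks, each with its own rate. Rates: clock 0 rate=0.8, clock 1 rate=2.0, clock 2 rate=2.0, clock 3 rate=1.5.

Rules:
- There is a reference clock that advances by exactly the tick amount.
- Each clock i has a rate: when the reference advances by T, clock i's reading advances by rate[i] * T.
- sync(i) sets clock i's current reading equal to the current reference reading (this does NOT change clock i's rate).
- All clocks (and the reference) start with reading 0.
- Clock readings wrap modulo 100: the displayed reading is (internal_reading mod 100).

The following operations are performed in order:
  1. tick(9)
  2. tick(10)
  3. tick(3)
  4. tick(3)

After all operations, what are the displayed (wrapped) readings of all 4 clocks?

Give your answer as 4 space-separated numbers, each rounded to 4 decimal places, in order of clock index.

After op 1 tick(9): ref=9.0000 raw=[7.2000 18.0000 18.0000 13.5000]
After op 2 tick(10): ref=19.0000 raw=[15.2000 38.0000 38.0000 28.5000]
After op 3 tick(3): ref=22.0000 raw=[17.6000 44.0000 44.0000 33.0000]
After op 4 tick(3): ref=25.0000 raw=[20.0000 50.0000 50.0000 37.5000]
Wrap final raw readings (mod 100): 20.0000 mod 100 = 20.0000; 50.0000 mod 100 = 50.0000; 50.0000 mod 100 = 50.0000; 37.5000 mod 100 = 37.5000

Answer: 20.0000 50.0000 50.0000 37.5000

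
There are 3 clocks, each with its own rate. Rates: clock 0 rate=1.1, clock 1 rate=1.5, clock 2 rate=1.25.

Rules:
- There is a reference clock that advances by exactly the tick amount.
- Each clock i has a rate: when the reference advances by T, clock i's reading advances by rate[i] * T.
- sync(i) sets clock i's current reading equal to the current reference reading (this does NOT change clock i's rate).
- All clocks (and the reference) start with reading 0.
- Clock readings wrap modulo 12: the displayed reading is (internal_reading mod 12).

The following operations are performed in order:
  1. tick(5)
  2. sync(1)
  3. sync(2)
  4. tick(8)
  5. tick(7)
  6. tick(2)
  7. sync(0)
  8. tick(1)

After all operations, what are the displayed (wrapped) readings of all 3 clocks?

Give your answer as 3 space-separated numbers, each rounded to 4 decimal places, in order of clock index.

Answer: 11.1000 8.0000 3.5000

Derivation:
After op 1 tick(5): ref=5.0000 raw=[5.5000 7.5000 6.2500]
After op 2 sync(1): ref=5.0000 raw=[5.5000 5.0000 6.2500]
After op 3 sync(2): ref=5.0000 raw=[5.5000 5.0000 5.0000]
After op 4 tick(8): ref=13.0000 raw=[14.3000 17.0000 15.0000]
After op 5 tick(7): ref=20.0000 raw=[22.0000 27.5000 23.7500]
After op 6 tick(2): ref=22.0000 raw=[24.2000 30.5000 26.2500]
After op 7 sync(0): ref=22.0000 raw=[22.0000 30.5000 26.2500]
After op 8 tick(1): ref=23.0000 raw=[23.1000 32.0000 27.5000]
Wrap final raw readings (mod 12): 23.1000 mod 12 = 11.1000; 32.0000 mod 12 = 8.0000; 27.5000 mod 12 = 3.5000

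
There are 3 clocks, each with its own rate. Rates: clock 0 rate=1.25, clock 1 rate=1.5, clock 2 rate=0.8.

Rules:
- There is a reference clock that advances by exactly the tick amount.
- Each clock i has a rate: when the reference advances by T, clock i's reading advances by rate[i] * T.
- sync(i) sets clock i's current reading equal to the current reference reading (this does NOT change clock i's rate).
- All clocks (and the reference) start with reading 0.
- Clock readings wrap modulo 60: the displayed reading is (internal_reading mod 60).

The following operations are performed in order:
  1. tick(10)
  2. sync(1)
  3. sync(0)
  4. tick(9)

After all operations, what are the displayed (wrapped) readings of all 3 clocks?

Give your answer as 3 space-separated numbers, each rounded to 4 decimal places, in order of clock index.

Answer: 21.2500 23.5000 15.2000

Derivation:
After op 1 tick(10): ref=10.0000 raw=[12.5000 15.0000 8.0000]
After op 2 sync(1): ref=10.0000 raw=[12.5000 10.0000 8.0000]
After op 3 sync(0): ref=10.0000 raw=[10.0000 10.0000 8.0000]
After op 4 tick(9): ref=19.0000 raw=[21.2500 23.5000 15.2000]
Wrap final raw readings (mod 60): 21.2500 mod 60 = 21.2500; 23.5000 mod 60 = 23.5000; 15.2000 mod 60 = 15.2000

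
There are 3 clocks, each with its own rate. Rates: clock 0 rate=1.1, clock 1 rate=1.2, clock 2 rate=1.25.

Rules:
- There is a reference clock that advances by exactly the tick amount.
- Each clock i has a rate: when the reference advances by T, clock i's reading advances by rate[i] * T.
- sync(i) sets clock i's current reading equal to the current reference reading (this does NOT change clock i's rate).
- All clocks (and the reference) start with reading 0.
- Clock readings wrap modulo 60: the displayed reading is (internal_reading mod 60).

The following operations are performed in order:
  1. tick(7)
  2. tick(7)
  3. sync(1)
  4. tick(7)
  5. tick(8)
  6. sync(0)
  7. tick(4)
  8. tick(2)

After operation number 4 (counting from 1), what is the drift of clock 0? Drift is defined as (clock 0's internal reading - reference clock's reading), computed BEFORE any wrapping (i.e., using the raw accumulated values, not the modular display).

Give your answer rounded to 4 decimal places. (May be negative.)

After op 1 tick(7): ref=7.0000 raw=[7.7000 8.4000 8.7500]
After op 2 tick(7): ref=14.0000 raw=[15.4000 16.8000 17.5000]
After op 3 sync(1): ref=14.0000 raw=[15.4000 14.0000 17.5000]
After op 4 tick(7): ref=21.0000 raw=[23.1000 22.4000 26.2500]
Drift of clock 0 after op 4: 23.1000 - 21.0000 = 2.1000

Answer: 2.1000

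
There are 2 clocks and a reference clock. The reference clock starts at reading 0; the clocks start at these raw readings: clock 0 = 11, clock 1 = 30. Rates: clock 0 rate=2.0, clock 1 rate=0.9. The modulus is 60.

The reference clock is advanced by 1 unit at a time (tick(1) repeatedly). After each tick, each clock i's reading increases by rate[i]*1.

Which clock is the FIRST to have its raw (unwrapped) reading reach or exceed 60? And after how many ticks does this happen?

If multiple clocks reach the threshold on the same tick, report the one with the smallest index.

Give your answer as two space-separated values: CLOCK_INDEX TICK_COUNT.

Answer: 0 25

Derivation:
clock 0: start=11, rate=2.0, needs 60-11 = 49; ticks = ceil(49/2.0) = ceil(24.5000) = 25; reading at tick 25 = 11 + 2.0*25 = 61.0000
clock 1: start=30, rate=0.9, needs 60-30 = 30; ticks = ceil(30/0.9) = ceil(33.3333) = 34; reading at tick 34 = 30 + 0.9*34 = 60.6000
Minimum tick count = 25; winners = [0]; smallest index = 0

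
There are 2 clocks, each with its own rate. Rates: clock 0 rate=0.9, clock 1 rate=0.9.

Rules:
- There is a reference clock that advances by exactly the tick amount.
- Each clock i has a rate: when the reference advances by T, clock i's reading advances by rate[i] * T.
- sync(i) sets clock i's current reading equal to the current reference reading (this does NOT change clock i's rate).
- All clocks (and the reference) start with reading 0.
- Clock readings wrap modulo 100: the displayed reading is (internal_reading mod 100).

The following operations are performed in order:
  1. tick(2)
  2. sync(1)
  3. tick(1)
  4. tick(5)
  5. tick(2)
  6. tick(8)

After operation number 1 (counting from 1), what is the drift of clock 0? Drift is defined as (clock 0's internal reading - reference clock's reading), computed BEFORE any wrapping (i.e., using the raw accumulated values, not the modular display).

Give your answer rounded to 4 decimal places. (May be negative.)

Answer: -0.2000

Derivation:
After op 1 tick(2): ref=2.0000 raw=[1.8000 1.8000]
Drift of clock 0 after op 1: 1.8000 - 2.0000 = -0.2000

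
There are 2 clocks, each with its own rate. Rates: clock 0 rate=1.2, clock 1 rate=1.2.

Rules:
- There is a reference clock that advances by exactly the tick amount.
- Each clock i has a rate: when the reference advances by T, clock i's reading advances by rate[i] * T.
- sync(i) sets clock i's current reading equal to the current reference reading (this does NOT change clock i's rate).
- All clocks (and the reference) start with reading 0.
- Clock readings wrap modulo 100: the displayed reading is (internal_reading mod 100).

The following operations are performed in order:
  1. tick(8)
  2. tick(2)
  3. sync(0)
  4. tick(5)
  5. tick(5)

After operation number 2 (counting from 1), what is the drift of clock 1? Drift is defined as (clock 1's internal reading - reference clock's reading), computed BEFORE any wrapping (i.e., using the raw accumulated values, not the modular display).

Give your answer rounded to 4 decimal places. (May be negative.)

Answer: 2.0000

Derivation:
After op 1 tick(8): ref=8.0000 raw=[9.6000 9.6000]
After op 2 tick(2): ref=10.0000 raw=[12.0000 12.0000]
Drift of clock 1 after op 2: 12.0000 - 10.0000 = 2.0000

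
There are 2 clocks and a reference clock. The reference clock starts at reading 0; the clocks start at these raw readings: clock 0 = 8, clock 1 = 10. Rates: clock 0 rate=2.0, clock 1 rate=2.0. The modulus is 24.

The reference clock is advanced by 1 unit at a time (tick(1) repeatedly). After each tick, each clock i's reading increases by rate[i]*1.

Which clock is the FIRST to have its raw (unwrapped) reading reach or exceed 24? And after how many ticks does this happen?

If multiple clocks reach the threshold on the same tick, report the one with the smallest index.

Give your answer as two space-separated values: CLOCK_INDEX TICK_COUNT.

Answer: 1 7

Derivation:
clock 0: start=8, rate=2.0, needs 24-8 = 16; ticks = ceil(16/2.0) = ceil(8.0000) = 8; reading at tick 8 = 8 + 2.0*8 = 24.0000
clock 1: start=10, rate=2.0, needs 24-10 = 14; ticks = ceil(14/2.0) = ceil(7.0000) = 7; reading at tick 7 = 10 + 2.0*7 = 24.0000
Minimum tick count = 7; winners = [1]; smallest index = 1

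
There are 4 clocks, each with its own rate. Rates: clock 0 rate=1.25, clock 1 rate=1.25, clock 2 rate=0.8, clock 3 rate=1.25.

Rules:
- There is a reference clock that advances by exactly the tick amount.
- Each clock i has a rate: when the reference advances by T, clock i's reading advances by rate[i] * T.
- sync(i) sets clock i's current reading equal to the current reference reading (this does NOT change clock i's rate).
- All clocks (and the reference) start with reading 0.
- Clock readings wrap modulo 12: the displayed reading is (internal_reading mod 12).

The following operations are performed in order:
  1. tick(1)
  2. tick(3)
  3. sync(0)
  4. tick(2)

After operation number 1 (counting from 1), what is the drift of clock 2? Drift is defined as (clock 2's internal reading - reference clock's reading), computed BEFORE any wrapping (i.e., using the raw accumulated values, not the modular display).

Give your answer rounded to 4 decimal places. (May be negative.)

Answer: -0.2000

Derivation:
After op 1 tick(1): ref=1.0000 raw=[1.2500 1.2500 0.8000 1.2500]
Drift of clock 2 after op 1: 0.8000 - 1.0000 = -0.2000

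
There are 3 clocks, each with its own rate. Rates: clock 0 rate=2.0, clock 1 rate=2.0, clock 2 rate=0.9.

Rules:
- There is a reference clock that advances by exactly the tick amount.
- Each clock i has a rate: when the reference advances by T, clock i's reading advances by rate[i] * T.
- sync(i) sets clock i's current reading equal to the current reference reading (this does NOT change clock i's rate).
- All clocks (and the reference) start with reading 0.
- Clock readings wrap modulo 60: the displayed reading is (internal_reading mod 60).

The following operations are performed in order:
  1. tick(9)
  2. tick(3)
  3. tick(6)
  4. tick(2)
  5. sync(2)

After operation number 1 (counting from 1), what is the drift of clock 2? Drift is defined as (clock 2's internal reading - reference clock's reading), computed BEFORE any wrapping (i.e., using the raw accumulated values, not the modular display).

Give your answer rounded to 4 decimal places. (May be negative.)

After op 1 tick(9): ref=9.0000 raw=[18.0000 18.0000 8.1000]
Drift of clock 2 after op 1: 8.1000 - 9.0000 = -0.9000

Answer: -0.9000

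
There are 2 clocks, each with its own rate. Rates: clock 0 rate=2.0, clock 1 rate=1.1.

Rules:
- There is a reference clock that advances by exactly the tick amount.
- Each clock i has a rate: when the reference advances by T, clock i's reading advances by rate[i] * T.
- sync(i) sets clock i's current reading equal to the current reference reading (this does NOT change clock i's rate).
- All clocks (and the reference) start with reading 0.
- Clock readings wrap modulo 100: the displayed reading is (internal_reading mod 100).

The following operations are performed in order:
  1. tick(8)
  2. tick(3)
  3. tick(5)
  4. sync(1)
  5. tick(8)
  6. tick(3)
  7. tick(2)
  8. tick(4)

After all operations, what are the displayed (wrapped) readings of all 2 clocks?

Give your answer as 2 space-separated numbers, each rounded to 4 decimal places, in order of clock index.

After op 1 tick(8): ref=8.0000 raw=[16.0000 8.8000]
After op 2 tick(3): ref=11.0000 raw=[22.0000 12.1000]
After op 3 tick(5): ref=16.0000 raw=[32.0000 17.6000]
After op 4 sync(1): ref=16.0000 raw=[32.0000 16.0000]
After op 5 tick(8): ref=24.0000 raw=[48.0000 24.8000]
After op 6 tick(3): ref=27.0000 raw=[54.0000 28.1000]
After op 7 tick(2): ref=29.0000 raw=[58.0000 30.3000]
After op 8 tick(4): ref=33.0000 raw=[66.0000 34.7000]
Wrap final raw readings (mod 100): 66.0000 mod 100 = 66.0000; 34.7000 mod 100 = 34.7000

Answer: 66.0000 34.7000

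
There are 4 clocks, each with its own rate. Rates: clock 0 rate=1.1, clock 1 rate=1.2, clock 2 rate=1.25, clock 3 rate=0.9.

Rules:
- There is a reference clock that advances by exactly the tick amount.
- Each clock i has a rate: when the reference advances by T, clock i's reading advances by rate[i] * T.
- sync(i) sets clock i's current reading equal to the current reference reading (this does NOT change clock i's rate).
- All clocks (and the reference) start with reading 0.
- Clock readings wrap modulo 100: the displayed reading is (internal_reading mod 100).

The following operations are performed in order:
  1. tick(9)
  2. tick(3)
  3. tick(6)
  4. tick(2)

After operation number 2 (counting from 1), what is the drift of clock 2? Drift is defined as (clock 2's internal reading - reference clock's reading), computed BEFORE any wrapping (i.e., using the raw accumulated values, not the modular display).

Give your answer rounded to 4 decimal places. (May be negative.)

After op 1 tick(9): ref=9.0000 raw=[9.9000 10.8000 11.2500 8.1000]
After op 2 tick(3): ref=12.0000 raw=[13.2000 14.4000 15.0000 10.8000]
Drift of clock 2 after op 2: 15.0000 - 12.0000 = 3.0000

Answer: 3.0000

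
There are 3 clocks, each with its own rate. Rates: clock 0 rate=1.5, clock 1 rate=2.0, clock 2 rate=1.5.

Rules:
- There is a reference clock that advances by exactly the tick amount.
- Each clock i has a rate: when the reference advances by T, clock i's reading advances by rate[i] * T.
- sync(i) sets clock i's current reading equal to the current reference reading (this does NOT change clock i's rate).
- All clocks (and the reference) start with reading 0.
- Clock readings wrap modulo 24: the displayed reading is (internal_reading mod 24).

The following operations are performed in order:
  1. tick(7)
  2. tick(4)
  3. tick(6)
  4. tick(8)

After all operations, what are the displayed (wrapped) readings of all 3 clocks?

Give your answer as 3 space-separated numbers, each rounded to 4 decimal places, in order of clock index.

After op 1 tick(7): ref=7.0000 raw=[10.5000 14.0000 10.5000]
After op 2 tick(4): ref=11.0000 raw=[16.5000 22.0000 16.5000]
After op 3 tick(6): ref=17.0000 raw=[25.5000 34.0000 25.5000]
After op 4 tick(8): ref=25.0000 raw=[37.5000 50.0000 37.5000]
Wrap final raw readings (mod 24): 37.5000 mod 24 = 13.5000; 50.0000 mod 24 = 2.0000; 37.5000 mod 24 = 13.5000

Answer: 13.5000 2.0000 13.5000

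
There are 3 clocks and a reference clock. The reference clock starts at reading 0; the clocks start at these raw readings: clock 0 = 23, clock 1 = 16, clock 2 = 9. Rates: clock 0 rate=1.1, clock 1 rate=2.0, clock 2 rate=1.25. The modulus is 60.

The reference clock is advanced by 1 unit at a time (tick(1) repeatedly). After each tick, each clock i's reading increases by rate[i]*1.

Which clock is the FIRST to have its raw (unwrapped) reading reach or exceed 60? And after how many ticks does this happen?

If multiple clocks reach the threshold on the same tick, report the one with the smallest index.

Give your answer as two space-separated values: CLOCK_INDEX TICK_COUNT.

clock 0: start=23, rate=1.1, needs 60-23 = 37; ticks = ceil(37/1.1) = ceil(33.6364) = 34; reading at tick 34 = 23 + 1.1*34 = 60.4000
clock 1: start=16, rate=2.0, needs 60-16 = 44; ticks = ceil(44/2.0) = ceil(22.0000) = 22; reading at tick 22 = 16 + 2.0*22 = 60.0000
clock 2: start=9, rate=1.25, needs 60-9 = 51; ticks = ceil(51/1.25) = ceil(40.8000) = 41; reading at tick 41 = 9 + 1.25*41 = 60.2500
Minimum tick count = 22; winners = [1]; smallest index = 1

Answer: 1 22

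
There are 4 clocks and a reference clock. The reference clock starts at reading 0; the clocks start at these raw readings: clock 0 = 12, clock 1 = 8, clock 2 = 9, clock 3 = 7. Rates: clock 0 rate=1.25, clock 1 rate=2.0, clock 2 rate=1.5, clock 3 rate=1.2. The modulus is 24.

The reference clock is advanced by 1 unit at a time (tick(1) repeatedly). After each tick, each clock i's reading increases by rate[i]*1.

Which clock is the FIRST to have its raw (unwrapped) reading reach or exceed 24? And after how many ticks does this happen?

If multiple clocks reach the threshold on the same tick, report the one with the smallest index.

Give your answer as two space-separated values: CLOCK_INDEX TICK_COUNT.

clock 0: start=12, rate=1.25, needs 24-12 = 12; ticks = ceil(12/1.25) = ceil(9.6000) = 10; reading at tick 10 = 12 + 1.25*10 = 24.5000
clock 1: start=8, rate=2.0, needs 24-8 = 16; ticks = ceil(16/2.0) = ceil(8.0000) = 8; reading at tick 8 = 8 + 2.0*8 = 24.0000
clock 2: start=9, rate=1.5, needs 24-9 = 15; ticks = ceil(15/1.5) = ceil(10.0000) = 10; reading at tick 10 = 9 + 1.5*10 = 24.0000
clock 3: start=7, rate=1.2, needs 24-7 = 17; ticks = ceil(17/1.2) = ceil(14.1667) = 15; reading at tick 15 = 7 + 1.2*15 = 25.0000
Minimum tick count = 8; winners = [1]; smallest index = 1

Answer: 1 8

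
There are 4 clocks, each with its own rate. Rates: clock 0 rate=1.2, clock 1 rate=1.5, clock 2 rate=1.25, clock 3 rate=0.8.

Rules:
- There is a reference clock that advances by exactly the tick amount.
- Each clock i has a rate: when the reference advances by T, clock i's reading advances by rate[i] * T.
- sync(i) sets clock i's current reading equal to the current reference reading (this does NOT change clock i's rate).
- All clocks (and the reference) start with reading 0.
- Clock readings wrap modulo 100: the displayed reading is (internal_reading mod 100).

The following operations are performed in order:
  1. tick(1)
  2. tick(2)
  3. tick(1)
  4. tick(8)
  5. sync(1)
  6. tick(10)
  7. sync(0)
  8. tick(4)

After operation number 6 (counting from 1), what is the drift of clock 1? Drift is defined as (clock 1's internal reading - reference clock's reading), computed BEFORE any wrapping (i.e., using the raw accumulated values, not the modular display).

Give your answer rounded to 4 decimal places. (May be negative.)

After op 1 tick(1): ref=1.0000 raw=[1.2000 1.5000 1.2500 0.8000]
After op 2 tick(2): ref=3.0000 raw=[3.6000 4.5000 3.7500 2.4000]
After op 3 tick(1): ref=4.0000 raw=[4.8000 6.0000 5.0000 3.2000]
After op 4 tick(8): ref=12.0000 raw=[14.4000 18.0000 15.0000 9.6000]
After op 5 sync(1): ref=12.0000 raw=[14.4000 12.0000 15.0000 9.6000]
After op 6 tick(10): ref=22.0000 raw=[26.4000 27.0000 27.5000 17.6000]
Drift of clock 1 after op 6: 27.0000 - 22.0000 = 5.0000

Answer: 5.0000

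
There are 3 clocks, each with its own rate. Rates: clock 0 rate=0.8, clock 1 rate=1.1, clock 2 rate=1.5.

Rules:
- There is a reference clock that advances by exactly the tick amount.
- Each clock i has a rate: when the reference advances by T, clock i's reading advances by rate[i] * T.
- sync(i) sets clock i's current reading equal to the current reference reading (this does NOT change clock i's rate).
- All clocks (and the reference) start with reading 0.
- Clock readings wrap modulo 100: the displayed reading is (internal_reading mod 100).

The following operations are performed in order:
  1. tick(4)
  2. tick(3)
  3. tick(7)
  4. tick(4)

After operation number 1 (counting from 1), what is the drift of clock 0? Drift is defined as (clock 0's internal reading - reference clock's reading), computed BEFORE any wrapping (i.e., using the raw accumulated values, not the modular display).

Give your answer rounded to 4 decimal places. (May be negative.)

After op 1 tick(4): ref=4.0000 raw=[3.2000 4.4000 6.0000]
Drift of clock 0 after op 1: 3.2000 - 4.0000 = -0.8000

Answer: -0.8000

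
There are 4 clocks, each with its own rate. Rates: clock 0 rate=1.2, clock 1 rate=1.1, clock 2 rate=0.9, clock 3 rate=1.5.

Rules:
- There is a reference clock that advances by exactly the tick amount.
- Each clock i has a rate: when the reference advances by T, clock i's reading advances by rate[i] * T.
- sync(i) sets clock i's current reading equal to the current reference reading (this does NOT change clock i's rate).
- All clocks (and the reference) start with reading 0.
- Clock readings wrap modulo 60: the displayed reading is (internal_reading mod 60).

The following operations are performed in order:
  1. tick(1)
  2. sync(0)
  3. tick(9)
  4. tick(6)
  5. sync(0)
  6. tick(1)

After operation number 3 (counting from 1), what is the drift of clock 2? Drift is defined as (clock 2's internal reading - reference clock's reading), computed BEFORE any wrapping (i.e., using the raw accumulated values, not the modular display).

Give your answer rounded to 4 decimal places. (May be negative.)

Answer: -1.0000

Derivation:
After op 1 tick(1): ref=1.0000 raw=[1.2000 1.1000 0.9000 1.5000]
After op 2 sync(0): ref=1.0000 raw=[1.0000 1.1000 0.9000 1.5000]
After op 3 tick(9): ref=10.0000 raw=[11.8000 11.0000 9.0000 15.0000]
Drift of clock 2 after op 3: 9.0000 - 10.0000 = -1.0000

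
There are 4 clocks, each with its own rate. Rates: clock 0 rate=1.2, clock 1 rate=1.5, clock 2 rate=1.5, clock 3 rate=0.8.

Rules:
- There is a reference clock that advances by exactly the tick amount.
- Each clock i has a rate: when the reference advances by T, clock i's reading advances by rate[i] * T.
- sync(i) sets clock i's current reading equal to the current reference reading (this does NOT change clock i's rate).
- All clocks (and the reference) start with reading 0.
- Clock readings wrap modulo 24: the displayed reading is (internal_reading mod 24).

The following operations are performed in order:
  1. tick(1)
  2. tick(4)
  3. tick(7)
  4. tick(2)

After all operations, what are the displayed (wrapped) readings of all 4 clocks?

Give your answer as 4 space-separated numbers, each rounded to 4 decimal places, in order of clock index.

Answer: 16.8000 21.0000 21.0000 11.2000

Derivation:
After op 1 tick(1): ref=1.0000 raw=[1.2000 1.5000 1.5000 0.8000]
After op 2 tick(4): ref=5.0000 raw=[6.0000 7.5000 7.5000 4.0000]
After op 3 tick(7): ref=12.0000 raw=[14.4000 18.0000 18.0000 9.6000]
After op 4 tick(2): ref=14.0000 raw=[16.8000 21.0000 21.0000 11.2000]
Wrap final raw readings (mod 24): 16.8000 mod 24 = 16.8000; 21.0000 mod 24 = 21.0000; 21.0000 mod 24 = 21.0000; 11.2000 mod 24 = 11.2000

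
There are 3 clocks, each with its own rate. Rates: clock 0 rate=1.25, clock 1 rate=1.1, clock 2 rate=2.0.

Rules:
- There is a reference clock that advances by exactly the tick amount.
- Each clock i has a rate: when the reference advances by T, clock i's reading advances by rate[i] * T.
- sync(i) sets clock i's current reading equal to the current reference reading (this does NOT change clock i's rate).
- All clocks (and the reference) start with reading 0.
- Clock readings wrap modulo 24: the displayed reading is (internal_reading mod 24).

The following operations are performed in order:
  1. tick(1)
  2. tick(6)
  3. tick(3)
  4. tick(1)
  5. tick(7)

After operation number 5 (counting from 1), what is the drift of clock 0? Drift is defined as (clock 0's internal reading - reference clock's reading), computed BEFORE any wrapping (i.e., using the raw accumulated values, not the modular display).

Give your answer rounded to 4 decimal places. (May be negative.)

After op 1 tick(1): ref=1.0000 raw=[1.2500 1.1000 2.0000]
After op 2 tick(6): ref=7.0000 raw=[8.7500 7.7000 14.0000]
After op 3 tick(3): ref=10.0000 raw=[12.5000 11.0000 20.0000]
After op 4 tick(1): ref=11.0000 raw=[13.7500 12.1000 22.0000]
After op 5 tick(7): ref=18.0000 raw=[22.5000 19.8000 36.0000]
Drift of clock 0 after op 5: 22.5000 - 18.0000 = 4.5000

Answer: 4.5000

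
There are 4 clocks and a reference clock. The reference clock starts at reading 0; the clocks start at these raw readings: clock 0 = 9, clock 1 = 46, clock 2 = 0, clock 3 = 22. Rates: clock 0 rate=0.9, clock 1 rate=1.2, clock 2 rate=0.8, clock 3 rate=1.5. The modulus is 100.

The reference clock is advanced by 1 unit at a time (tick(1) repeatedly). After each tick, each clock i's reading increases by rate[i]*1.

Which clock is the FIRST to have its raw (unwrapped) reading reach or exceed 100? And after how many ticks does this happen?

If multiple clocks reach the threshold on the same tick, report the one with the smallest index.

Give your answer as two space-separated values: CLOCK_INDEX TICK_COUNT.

Answer: 1 45

Derivation:
clock 0: start=9, rate=0.9, needs 100-9 = 91; ticks = ceil(91/0.9) = ceil(101.1111) = 102; reading at tick 102 = 9 + 0.9*102 = 100.8000
clock 1: start=46, rate=1.2, needs 100-46 = 54; ticks = ceil(54/1.2) = ceil(45.0000) = 45; reading at tick 45 = 46 + 1.2*45 = 100.0000
clock 2: start=0, rate=0.8, needs 100-0 = 100; ticks = ceil(100/0.8) = ceil(125.0000) = 125; reading at tick 125 = 0 + 0.8*125 = 100.0000
clock 3: start=22, rate=1.5, needs 100-22 = 78; ticks = ceil(78/1.5) = ceil(52.0000) = 52; reading at tick 52 = 22 + 1.5*52 = 100.0000
Minimum tick count = 45; winners = [1]; smallest index = 1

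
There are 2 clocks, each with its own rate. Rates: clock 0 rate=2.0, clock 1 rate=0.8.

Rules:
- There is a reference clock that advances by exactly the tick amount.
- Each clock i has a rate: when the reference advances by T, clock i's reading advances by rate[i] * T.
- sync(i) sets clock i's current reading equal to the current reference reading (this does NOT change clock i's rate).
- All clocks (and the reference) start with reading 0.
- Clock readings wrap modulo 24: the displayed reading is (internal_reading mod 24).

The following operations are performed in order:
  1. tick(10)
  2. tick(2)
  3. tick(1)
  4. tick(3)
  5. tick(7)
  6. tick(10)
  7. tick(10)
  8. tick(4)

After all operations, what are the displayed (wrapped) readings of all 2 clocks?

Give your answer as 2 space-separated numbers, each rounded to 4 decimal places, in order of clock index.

After op 1 tick(10): ref=10.0000 raw=[20.0000 8.0000]
After op 2 tick(2): ref=12.0000 raw=[24.0000 9.6000]
After op 3 tick(1): ref=13.0000 raw=[26.0000 10.4000]
After op 4 tick(3): ref=16.0000 raw=[32.0000 12.8000]
After op 5 tick(7): ref=23.0000 raw=[46.0000 18.4000]
After op 6 tick(10): ref=33.0000 raw=[66.0000 26.4000]
After op 7 tick(10): ref=43.0000 raw=[86.0000 34.4000]
After op 8 tick(4): ref=47.0000 raw=[94.0000 37.6000]
Wrap final raw readings (mod 24): 94.0000 mod 24 = 22.0000; 37.6000 mod 24 = 13.6000

Answer: 22.0000 13.6000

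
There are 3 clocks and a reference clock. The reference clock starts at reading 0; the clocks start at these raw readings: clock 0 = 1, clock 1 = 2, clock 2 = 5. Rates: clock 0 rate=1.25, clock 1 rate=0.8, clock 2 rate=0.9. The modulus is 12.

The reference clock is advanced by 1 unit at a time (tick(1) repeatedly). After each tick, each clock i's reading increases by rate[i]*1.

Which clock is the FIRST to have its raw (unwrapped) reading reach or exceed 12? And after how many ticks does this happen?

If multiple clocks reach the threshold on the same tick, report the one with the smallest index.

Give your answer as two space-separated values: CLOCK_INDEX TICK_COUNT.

clock 0: start=1, rate=1.25, needs 12-1 = 11; ticks = ceil(11/1.25) = ceil(8.8000) = 9; reading at tick 9 = 1 + 1.25*9 = 12.2500
clock 1: start=2, rate=0.8, needs 12-2 = 10; ticks = ceil(10/0.8) = ceil(12.5000) = 13; reading at tick 13 = 2 + 0.8*13 = 12.4000
clock 2: start=5, rate=0.9, needs 12-5 = 7; ticks = ceil(7/0.9) = ceil(7.7778) = 8; reading at tick 8 = 5 + 0.9*8 = 12.2000
Minimum tick count = 8; winners = [2]; smallest index = 2

Answer: 2 8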